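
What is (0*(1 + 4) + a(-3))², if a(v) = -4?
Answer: 16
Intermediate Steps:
(0*(1 + 4) + a(-3))² = (0*(1 + 4) - 4)² = (0*5 - 4)² = (0 - 4)² = (-4)² = 16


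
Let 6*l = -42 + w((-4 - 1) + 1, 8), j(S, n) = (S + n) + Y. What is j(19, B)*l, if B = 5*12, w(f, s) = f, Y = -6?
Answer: -1679/3 ≈ -559.67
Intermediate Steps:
B = 60
j(S, n) = -6 + S + n (j(S, n) = (S + n) - 6 = -6 + S + n)
l = -23/3 (l = (-42 + ((-4 - 1) + 1))/6 = (-42 + (-5 + 1))/6 = (-42 - 4)/6 = (⅙)*(-46) = -23/3 ≈ -7.6667)
j(19, B)*l = (-6 + 19 + 60)*(-23/3) = 73*(-23/3) = -1679/3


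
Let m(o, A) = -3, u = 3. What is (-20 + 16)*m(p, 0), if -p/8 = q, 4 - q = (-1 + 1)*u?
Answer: 12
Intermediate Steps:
q = 4 (q = 4 - (-1 + 1)*3 = 4 - 0*3 = 4 - 1*0 = 4 + 0 = 4)
p = -32 (p = -8*4 = -32)
(-20 + 16)*m(p, 0) = (-20 + 16)*(-3) = -4*(-3) = 12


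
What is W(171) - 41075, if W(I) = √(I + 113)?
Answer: -41075 + 2*√71 ≈ -41058.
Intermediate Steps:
W(I) = √(113 + I)
W(171) - 41075 = √(113 + 171) - 41075 = √284 - 41075 = 2*√71 - 41075 = -41075 + 2*√71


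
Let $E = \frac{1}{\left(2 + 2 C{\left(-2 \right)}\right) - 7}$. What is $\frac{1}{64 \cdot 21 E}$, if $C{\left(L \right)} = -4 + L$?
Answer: $- \frac{17}{1344} \approx -0.012649$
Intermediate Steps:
$E = - \frac{1}{17}$ ($E = \frac{1}{\left(2 + 2 \left(-4 - 2\right)\right) - 7} = \frac{1}{\left(2 + 2 \left(-6\right)\right) - 7} = \frac{1}{\left(2 - 12\right) - 7} = \frac{1}{-10 - 7} = \frac{1}{-17} = - \frac{1}{17} \approx -0.058824$)
$\frac{1}{64 \cdot 21 E} = \frac{1}{64 \cdot 21 \left(- \frac{1}{17}\right)} = \frac{1}{1344 \left(- \frac{1}{17}\right)} = \frac{1}{- \frac{1344}{17}} = - \frac{17}{1344}$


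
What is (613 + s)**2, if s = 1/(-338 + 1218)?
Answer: 290996592481/774400 ≈ 3.7577e+5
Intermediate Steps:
s = 1/880 ≈ 0.0011364
(613 + s)**2 = (613 + 1/880)**2 = (539441/880)**2 = 290996592481/774400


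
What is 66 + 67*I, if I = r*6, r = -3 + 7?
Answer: 1674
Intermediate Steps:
r = 4
I = 24 (I = 4*6 = 24)
66 + 67*I = 66 + 67*24 = 66 + 1608 = 1674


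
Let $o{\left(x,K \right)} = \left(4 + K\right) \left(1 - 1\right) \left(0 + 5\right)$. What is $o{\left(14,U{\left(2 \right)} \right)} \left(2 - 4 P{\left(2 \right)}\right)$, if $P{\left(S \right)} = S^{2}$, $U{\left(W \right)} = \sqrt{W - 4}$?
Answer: $0$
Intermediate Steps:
$U{\left(W \right)} = \sqrt{-4 + W}$
$o{\left(x,K \right)} = 0$ ($o{\left(x,K \right)} = \left(4 + K\right) 0 \cdot 5 = \left(4 + K\right) 0 = 0$)
$o{\left(14,U{\left(2 \right)} \right)} \left(2 - 4 P{\left(2 \right)}\right) = 0 \left(2 - 4 \cdot 2^{2}\right) = 0 \left(2 - 16\right) = 0 \left(-14\right) = 0$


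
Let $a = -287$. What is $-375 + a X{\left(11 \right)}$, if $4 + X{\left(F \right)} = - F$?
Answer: $3930$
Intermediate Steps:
$X{\left(F \right)} = -4 - F$
$-375 + a X{\left(11 \right)} = -375 - 287 \left(-4 - 11\right) = -375 - -4305 = -375 + 4305 = 3930$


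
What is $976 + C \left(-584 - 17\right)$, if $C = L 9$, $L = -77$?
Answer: $417469$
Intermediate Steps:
$C = -693$ ($C = \left(-77\right) 9 = -693$)
$976 + C \left(-584 - 17\right) = 976 - 693 \left(-584 - 17\right) = 976 - -416493 = 976 + 416493 = 417469$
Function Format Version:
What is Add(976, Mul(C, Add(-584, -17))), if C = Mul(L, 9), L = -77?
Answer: 417469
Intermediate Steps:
C = -693 (C = Mul(-77, 9) = -693)
Add(976, Mul(C, Add(-584, -17))) = Add(976, Mul(-693, Add(-584, -17))) = Add(976, Mul(-693, -601)) = Add(976, 416493) = 417469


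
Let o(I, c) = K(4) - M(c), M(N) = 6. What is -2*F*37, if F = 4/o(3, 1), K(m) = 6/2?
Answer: 296/3 ≈ 98.667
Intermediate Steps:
K(m) = 3 (K(m) = 6*(1/2) = 3)
o(I, c) = -3 (o(I, c) = 3 - 1*6 = 3 - 6 = -3)
F = -4/3 (F = 4/(-3) = 4*(-1/3) = -4/3 ≈ -1.3333)
-2*F*37 = -2*(-4/3)*37 = (8/3)*37 = 296/3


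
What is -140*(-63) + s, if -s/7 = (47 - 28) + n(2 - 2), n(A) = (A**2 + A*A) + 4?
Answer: 8659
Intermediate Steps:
n(A) = 4 + 2*A**2 (n(A) = (A**2 + A**2) + 4 = 2*A**2 + 4 = 4 + 2*A**2)
s = -161 (s = -7*((47 - 28) + (4 + 2*(2 - 2)**2)) = -7*(19 + (4 + 2*0**2)) = -7*(19 + (4 + 2*0)) = -7*(19 + (4 + 0)) = -7*(19 + 4) = -7*23 = -161)
-140*(-63) + s = -140*(-63) - 161 = 8820 - 161 = 8659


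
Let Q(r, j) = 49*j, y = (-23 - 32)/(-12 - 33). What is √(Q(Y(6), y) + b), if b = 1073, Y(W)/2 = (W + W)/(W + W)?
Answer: 2*√2549/3 ≈ 33.658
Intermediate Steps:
y = 11/9 (y = -55/(-45) = -55*(-1/45) = 11/9 ≈ 1.2222)
Y(W) = 2 (Y(W) = 2*((W + W)/(W + W)) = 2*((2*W)/((2*W))) = 2*((2*W)*(1/(2*W))) = 2*1 = 2)
√(Q(Y(6), y) + b) = √(49*(11/9) + 1073) = √(539/9 + 1073) = √(10196/9) = 2*√2549/3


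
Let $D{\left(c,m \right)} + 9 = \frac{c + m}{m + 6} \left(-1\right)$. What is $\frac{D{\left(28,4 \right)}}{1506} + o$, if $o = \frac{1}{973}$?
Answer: $- \frac{51823}{7326690} \approx -0.0070732$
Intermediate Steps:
$o = \frac{1}{973} \approx 0.0010277$
$D{\left(c,m \right)} = -9 - \frac{c + m}{6 + m}$ ($D{\left(c,m \right)} = -9 + \frac{c + m}{m + 6} \left(-1\right) = -9 + \frac{c + m}{6 + m} \left(-1\right) = -9 - \frac{c + m}{6 + m}$)
$\frac{D{\left(28,4 \right)}}{1506} + o = \frac{\frac{1}{6 + 4} \left(-54 - 28 - 40\right)}{1506} + \frac{1}{973} = \frac{-54 - 28 - 40}{10} \cdot \frac{1}{1506} + \frac{1}{973} = \frac{1}{10} \left(-122\right) \frac{1}{1506} + \frac{1}{973} = \left(- \frac{61}{5}\right) \frac{1}{1506} + \frac{1}{973} = - \frac{61}{7530} + \frac{1}{973} = - \frac{51823}{7326690}$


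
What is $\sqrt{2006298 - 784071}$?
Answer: $3 \sqrt{135803} \approx 1105.5$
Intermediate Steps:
$\sqrt{2006298 - 784071} = \sqrt{1222227} = 3 \sqrt{135803}$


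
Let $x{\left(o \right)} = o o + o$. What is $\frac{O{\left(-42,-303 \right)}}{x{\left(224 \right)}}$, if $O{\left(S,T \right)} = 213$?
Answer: $\frac{71}{16800} \approx 0.0042262$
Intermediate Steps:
$x{\left(o \right)} = o + o^{2}$ ($x{\left(o \right)} = o^{2} + o = o + o^{2}$)
$\frac{O{\left(-42,-303 \right)}}{x{\left(224 \right)}} = \frac{213}{224 \left(1 + 224\right)} = \frac{213}{224 \cdot 225} = \frac{213}{50400} = 213 \cdot \frac{1}{50400} = \frac{71}{16800}$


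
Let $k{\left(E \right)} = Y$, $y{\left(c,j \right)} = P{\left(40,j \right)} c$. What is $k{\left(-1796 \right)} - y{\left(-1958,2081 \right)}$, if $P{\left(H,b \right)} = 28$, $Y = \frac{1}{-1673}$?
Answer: $\frac{91720551}{1673} \approx 54824.0$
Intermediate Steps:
$Y = - \frac{1}{1673} \approx -0.00059773$
$y{\left(c,j \right)} = 28 c$
$k{\left(E \right)} = - \frac{1}{1673}$
$k{\left(-1796 \right)} - y{\left(-1958,2081 \right)} = - \frac{1}{1673} - 28 \left(-1958\right) = - \frac{1}{1673} - -54824 = - \frac{1}{1673} + 54824 = \frac{91720551}{1673}$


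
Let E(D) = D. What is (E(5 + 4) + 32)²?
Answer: 1681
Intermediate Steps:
(E(5 + 4) + 32)² = ((5 + 4) + 32)² = (9 + 32)² = 41² = 1681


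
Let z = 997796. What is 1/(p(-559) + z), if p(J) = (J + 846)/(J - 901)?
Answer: 1460/1456781873 ≈ 1.0022e-6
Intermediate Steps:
p(J) = (846 + J)/(-901 + J)
1/(p(-559) + z) = 1/((846 - 559)/(-901 - 559) + 997796) = 1/(287/(-1460) + 997796) = 1/(-1/1460*287 + 997796) = 1/(-287/1460 + 997796) = 1/(1456781873/1460) = 1460/1456781873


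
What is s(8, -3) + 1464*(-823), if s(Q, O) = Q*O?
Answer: -1204896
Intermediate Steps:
s(Q, O) = O*Q
s(8, -3) + 1464*(-823) = -3*8 + 1464*(-823) = -24 - 1204872 = -1204896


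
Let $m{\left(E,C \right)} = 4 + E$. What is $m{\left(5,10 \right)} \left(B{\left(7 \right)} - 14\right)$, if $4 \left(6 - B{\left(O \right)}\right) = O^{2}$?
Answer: $- \frac{729}{4} \approx -182.25$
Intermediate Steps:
$B{\left(O \right)} = 6 - \frac{O^{2}}{4}$
$m{\left(5,10 \right)} \left(B{\left(7 \right)} - 14\right) = \left(4 + 5\right) \left(\left(6 - \frac{7^{2}}{4}\right) - 14\right) = 9 \left(\left(6 - \frac{49}{4}\right) - 14\right) = 9 \left(- \frac{25}{4} - 14\right) = 9 \left(- \frac{81}{4}\right) = - \frac{729}{4}$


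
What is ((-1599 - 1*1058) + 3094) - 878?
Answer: -441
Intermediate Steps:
((-1599 - 1*1058) + 3094) - 878 = ((-1599 - 1058) + 3094) - 878 = (-2657 + 3094) - 878 = 437 - 878 = -441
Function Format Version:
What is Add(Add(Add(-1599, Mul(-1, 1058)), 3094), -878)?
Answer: -441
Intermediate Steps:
Add(Add(Add(-1599, Mul(-1, 1058)), 3094), -878) = Add(Add(Add(-1599, -1058), 3094), -878) = Add(Add(-2657, 3094), -878) = Add(437, -878) = -441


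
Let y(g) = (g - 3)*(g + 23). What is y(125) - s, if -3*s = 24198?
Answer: 26122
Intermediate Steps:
s = -8066 (s = -⅓*24198 = -8066)
y(g) = (-3 + g)*(23 + g)
y(125) - s = (-69 + 125² + 20*125) - 1*(-8066) = (-69 + 15625 + 2500) + 8066 = 18056 + 8066 = 26122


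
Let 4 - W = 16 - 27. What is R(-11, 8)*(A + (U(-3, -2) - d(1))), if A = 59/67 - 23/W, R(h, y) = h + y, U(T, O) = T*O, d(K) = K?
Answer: -4369/335 ≈ -13.042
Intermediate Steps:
W = 15 (W = 4 - (16 - 27) = 4 - 1*(-11) = 4 + 11 = 15)
U(T, O) = O*T
A = -656/1005 (A = 59/67 - 23/15 = -656/1005 ≈ -0.65274)
R(-11, 8)*(A + (U(-3, -2) - d(1))) = (-11 + 8)*(-656/1005 + (-2*(-3) - 1*1)) = -3*(-656/1005 + (6 - 1)) = -3*(-656/1005 + 5) = -3*4369/1005 = -4369/335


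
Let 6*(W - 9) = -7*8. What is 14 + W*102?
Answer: -20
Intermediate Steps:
W = -⅓ (W = 9 + (-7*8)/6 = 9 + (⅙)*(-56) = 9 - 28/3 = -⅓ ≈ -0.33333)
14 + W*102 = 14 - ⅓*102 = 14 - 34 = -20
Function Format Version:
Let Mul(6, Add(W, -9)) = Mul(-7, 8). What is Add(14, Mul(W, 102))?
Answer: -20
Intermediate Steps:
W = Rational(-1, 3) (W = Add(9, Mul(Rational(1, 6), Mul(-7, 8))) = Add(9, Mul(Rational(1, 6), -56)) = Add(9, Rational(-28, 3)) = Rational(-1, 3) ≈ -0.33333)
Add(14, Mul(W, 102)) = Add(14, Mul(Rational(-1, 3), 102)) = Add(14, -34) = -20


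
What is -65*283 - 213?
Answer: -18608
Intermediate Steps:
-65*283 - 213 = -18395 - 213 = -18608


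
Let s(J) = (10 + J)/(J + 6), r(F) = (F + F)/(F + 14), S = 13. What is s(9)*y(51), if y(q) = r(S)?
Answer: 494/405 ≈ 1.2198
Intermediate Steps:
r(F) = 2*F/(14 + F) (r(F) = (2*F)/(14 + F) = 2*F/(14 + F))
s(J) = (10 + J)/(6 + J)
y(q) = 26/27 (y(q) = 2*13/(14 + 13) = 2*13/27 = 2*13*(1/27) = 26/27)
s(9)*y(51) = ((10 + 9)/(6 + 9))*(26/27) = (19/15)*(26/27) = 494/405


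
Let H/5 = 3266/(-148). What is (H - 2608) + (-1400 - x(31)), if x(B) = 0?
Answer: -304757/74 ≈ -4118.3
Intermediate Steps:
H = -8165/74 (H = 5*(3266/(-148)) = 5*(3266*(-1/148)) = 5*(-1633/74) = -8165/74 ≈ -110.34)
(H - 2608) + (-1400 - x(31)) = (-8165/74 - 2608) + (-1400 - 1*0) = -201157/74 + (-1400 + 0) = -201157/74 - 1400 = -304757/74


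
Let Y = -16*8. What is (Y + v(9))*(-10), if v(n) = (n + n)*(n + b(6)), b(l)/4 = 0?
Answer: -340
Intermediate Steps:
b(l) = 0 (b(l) = 4*0 = 0)
Y = -128
v(n) = 2*n**2 (v(n) = (n + n)*(n + 0) = (2*n)*n = 2*n**2)
(Y + v(9))*(-10) = (-128 + 2*9**2)*(-10) = (-128 + 2*81)*(-10) = (-128 + 162)*(-10) = 34*(-10) = -340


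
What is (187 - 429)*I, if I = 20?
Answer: -4840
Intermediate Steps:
(187 - 429)*I = (187 - 429)*20 = -242*20 = -4840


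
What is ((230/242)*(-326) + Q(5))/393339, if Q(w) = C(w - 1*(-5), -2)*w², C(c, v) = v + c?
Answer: -4430/15864673 ≈ -0.00027924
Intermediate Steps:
C(c, v) = c + v
Q(w) = w²*(3 + w) (Q(w) = ((w - 1*(-5)) - 2)*w² = ((w + 5) - 2)*w² = ((5 + w) - 2)*w² = (3 + w)*w² = w²*(3 + w))
((230/242)*(-326) + Q(5))/393339 = ((230/242)*(-326) + 5²*(3 + 5))/393339 = ((230*(1/242))*(-326) + 25*8)*(1/393339) = ((115/121)*(-326) + 200)*(1/393339) = (-37490/121 + 200)*(1/393339) = -13290/121*1/393339 = -4430/15864673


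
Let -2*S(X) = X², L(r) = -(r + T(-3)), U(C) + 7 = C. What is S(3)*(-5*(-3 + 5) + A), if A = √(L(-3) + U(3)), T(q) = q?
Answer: 45 - 9*√2/2 ≈ 38.636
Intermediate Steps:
U(C) = -7 + C
L(r) = 3 - r (L(r) = -(r - 3) = -(-3 + r) = 3 - r)
S(X) = -X²/2
A = √2 (A = √((3 - 1*(-3)) + (-7 + 3)) = √((3 + 3) - 4) = √(6 - 4) = √2 ≈ 1.4142)
S(3)*(-5*(-3 + 5) + A) = (-½*3²)*(-5*(-3 + 5) + √2) = (-½*9)*(-5*2 + √2) = -9*(-10 + √2)/2 = 45 - 9*√2/2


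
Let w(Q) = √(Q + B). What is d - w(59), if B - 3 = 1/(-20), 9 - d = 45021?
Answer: -45012 - √6195/10 ≈ -45020.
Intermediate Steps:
d = -45012 (d = 9 - 1*45021 = 9 - 45021 = -45012)
B = 59/20 (B = 3 + 1/(-20) = 3 - 1/20 = 59/20 ≈ 2.9500)
w(Q) = √(59/20 + Q) (w(Q) = √(Q + 59/20) = √(59/20 + Q))
d - w(59) = -45012 - √(295 + 100*59)/10 = -45012 - √(295 + 5900)/10 = -45012 - √6195/10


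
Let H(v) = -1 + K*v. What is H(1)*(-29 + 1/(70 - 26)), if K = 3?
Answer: -1275/22 ≈ -57.955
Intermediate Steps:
H(v) = -1 + 3*v
H(1)*(-29 + 1/(70 - 26)) = (-1 + 3*1)*(-29 + 1/(70 - 26)) = (-1 + 3)*(-29 + 1/44) = 2*(-29 + 1/44) = 2*(-1275/44) = -1275/22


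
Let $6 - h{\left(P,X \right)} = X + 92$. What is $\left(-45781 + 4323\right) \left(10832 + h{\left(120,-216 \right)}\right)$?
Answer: $-454462596$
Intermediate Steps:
$h{\left(P,X \right)} = -86 - X$ ($h{\left(P,X \right)} = 6 - \left(X + 92\right) = 6 - \left(92 + X\right) = -86 - X$)
$\left(-45781 + 4323\right) \left(10832 + h{\left(120,-216 \right)}\right) = \left(-45781 + 4323\right) \left(10832 - -130\right) = - 41458 \left(10832 + \left(-86 + 216\right)\right) = - 41458 \left(10832 + 130\right) = \left(-41458\right) 10962 = -454462596$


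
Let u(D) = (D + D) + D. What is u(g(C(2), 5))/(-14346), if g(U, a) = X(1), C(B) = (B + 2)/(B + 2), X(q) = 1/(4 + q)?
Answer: -1/23910 ≈ -4.1823e-5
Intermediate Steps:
C(B) = 1 (C(B) = (2 + B)/(2 + B) = 1)
g(U, a) = ⅕ (g(U, a) = 1/(4 + 1) = 1/5 = ⅕)
u(D) = 3*D (u(D) = 2*D + D = 3*D)
u(g(C(2), 5))/(-14346) = (3*(⅕))/(-14346) = (⅗)*(-1/14346) = -1/23910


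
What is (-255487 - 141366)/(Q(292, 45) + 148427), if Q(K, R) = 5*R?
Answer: -396853/148652 ≈ -2.6697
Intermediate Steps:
(-255487 - 141366)/(Q(292, 45) + 148427) = (-255487 - 141366)/(5*45 + 148427) = -396853/(225 + 148427) = -396853/148652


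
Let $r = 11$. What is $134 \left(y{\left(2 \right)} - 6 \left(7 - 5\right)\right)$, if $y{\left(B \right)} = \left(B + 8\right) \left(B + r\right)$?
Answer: $15812$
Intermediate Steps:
$y{\left(B \right)} = \left(8 + B\right) \left(11 + B\right)$ ($y{\left(B \right)} = \left(B + 8\right) \left(B + 11\right) = \left(8 + B\right) \left(11 + B\right)$)
$134 \left(y{\left(2 \right)} - 6 \left(7 - 5\right)\right) = 134 \left(\left(88 + 2^{2} + 19 \cdot 2\right) - 6 \left(7 - 5\right)\right) = 134 \left(\left(88 + 4 + 38\right) - 12\right) = 134 \left(130 - 12\right) = 134 \cdot 118 = 15812$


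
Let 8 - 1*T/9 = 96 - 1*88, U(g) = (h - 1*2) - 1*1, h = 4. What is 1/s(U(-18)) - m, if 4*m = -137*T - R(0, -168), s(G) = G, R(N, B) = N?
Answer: 1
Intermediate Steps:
U(g) = 1 (U(g) = (4 - 1*2) - 1*1 = (4 - 2) - 1 = 2 - 1 = 1)
T = 0 (T = 72 - 9*(96 - 1*88) = 72 - 9*(96 - 88) = 72 - 9*8 = 72 - 72 = 0)
m = 0 (m = (-137*0 - 1*0)/4 = (0 + 0)/4 = (¼)*0 = 0)
1/s(U(-18)) - m = 1/1 - 1*0 = 1 + 0 = 1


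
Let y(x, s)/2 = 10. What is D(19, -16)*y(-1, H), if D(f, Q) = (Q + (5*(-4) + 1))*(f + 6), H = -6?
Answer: -17500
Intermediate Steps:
D(f, Q) = (-19 + Q)*(6 + f) (D(f, Q) = (Q + (-20 + 1))*(6 + f) = (Q - 19)*(6 + f) = (-19 + Q)*(6 + f))
y(x, s) = 20 (y(x, s) = 2*10 = 20)
D(19, -16)*y(-1, H) = (-114 - 19*19 + 6*(-16) - 16*19)*20 = (-114 - 361 - 96 - 304)*20 = -875*20 = -17500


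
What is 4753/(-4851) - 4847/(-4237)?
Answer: 68864/419463 ≈ 0.16417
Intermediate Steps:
4753/(-4851) - 4847/(-4237) = 4753*(-1/4851) - 4847*(-1/4237) = -97/99 + 4847/4237 = 68864/419463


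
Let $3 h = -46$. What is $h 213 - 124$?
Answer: $-3390$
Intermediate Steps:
$h = - \frac{46}{3}$ ($h = \frac{1}{3} \left(-46\right) = - \frac{46}{3} \approx -15.333$)
$h 213 - 124 = \left(- \frac{46}{3}\right) 213 - 124 = -3266 - 124 = -3390$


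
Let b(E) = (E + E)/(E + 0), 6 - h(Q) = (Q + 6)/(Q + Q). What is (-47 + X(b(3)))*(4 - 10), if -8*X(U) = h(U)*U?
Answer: 288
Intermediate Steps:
h(Q) = 6 - (6 + Q)/(2*Q) (h(Q) = 6 - (Q + 6)/(Q + Q) = 6 - (6 + Q)/(2*Q))
b(E) = 2 (b(E) = (2*E)/E = 2)
X(U) = -U*(11/2 - 3/U)/8 (X(U) = -(11/2 - 3/U)*U/8 = -U*(11/2 - 3/U)/8)
(-47 + X(b(3)))*(4 - 10) = (-47 + (3/8 - 11/16*2))*(4 - 10) = (-47 + (3/8 - 11/8))*(-6) = (-47 - 1)*(-6) = -48*(-6) = 288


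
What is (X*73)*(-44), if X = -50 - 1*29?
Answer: 253748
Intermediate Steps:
X = -79 (X = -50 - 29 = -79)
(X*73)*(-44) = -79*73*(-44) = -5767*(-44) = 253748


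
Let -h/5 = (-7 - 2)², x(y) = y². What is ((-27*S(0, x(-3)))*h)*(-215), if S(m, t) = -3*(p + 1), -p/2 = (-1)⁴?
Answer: -7053075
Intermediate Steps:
p = -2 (p = -2*(-1)⁴ = -2*1 = -2)
S(m, t) = 3 (S(m, t) = -3*(-2 + 1) = -3*(-1) = 3)
h = -405 (h = -5*(-7 - 2)² = -5*(-9)² = -5*81 = -405)
((-27*S(0, x(-3)))*h)*(-215) = (-27*3*(-405))*(-215) = -81*(-405)*(-215) = 32805*(-215) = -7053075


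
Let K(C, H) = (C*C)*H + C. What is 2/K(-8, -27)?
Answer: -1/868 ≈ -0.0011521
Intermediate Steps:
K(C, H) = C + H*C**2 (K(C, H) = C**2*H + C = H*C**2 + C = C + H*C**2)
2/K(-8, -27) = 2/((-8*(1 - 8*(-27)))) = 2/((-8*(1 + 216))) = 2/((-8*217)) = 2/(-1736) = 2*(-1/1736) = -1/868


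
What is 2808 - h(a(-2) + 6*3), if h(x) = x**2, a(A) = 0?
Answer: 2484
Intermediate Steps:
2808 - h(a(-2) + 6*3) = 2808 - (0 + 6*3)**2 = 2808 - (0 + 18)**2 = 2808 - 1*18**2 = 2808 - 1*324 = 2808 - 324 = 2484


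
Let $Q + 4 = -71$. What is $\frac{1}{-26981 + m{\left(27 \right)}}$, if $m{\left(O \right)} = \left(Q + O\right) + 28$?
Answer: $- \frac{1}{27001} \approx -3.7036 \cdot 10^{-5}$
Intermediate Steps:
$Q = -75$ ($Q = -4 - 71 = -75$)
$m{\left(O \right)} = -47 + O$ ($m{\left(O \right)} = \left(-75 + O\right) + 28 = -47 + O$)
$\frac{1}{-26981 + m{\left(27 \right)}} = \frac{1}{-26981 + \left(-47 + 27\right)} = \frac{1}{-26981 - 20} = \frac{1}{-27001} = - \frac{1}{27001}$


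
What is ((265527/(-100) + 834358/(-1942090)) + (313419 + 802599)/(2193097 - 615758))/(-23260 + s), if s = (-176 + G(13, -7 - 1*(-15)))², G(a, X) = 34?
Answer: 81331283208203897/94840829881869600 ≈ 0.85756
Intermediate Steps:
s = 20164 (s = (-176 + 34)² = (-142)² = 20164)
((265527/(-100) + 834358/(-1942090)) + (313419 + 802599)/(2193097 - 615758))/(-23260 + s) = ((265527/(-100) + 834358/(-1942090)) + (313419 + 802599)/(2193097 - 615758))/(-23260 + 20164) = ((265527*(-1/100) + 834358*(-1/1942090)) + 1116018/1577339)/(-3096) = ((-265527/100 - 417179/971045) + 1116018*(1/1577339))*(-1/3096) = (-51576076723/19420900 + 1116018/1577339)*(-1/3096) = -81331283208203897/30633342985100*(-1/3096) = 81331283208203897/94840829881869600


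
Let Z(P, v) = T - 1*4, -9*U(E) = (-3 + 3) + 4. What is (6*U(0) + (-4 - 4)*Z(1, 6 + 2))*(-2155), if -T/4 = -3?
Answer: 431000/3 ≈ 1.4367e+5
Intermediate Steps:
T = 12 (T = -4*(-3) = 12)
U(E) = -4/9 (U(E) = -((-3 + 3) + 4)/9 = -(0 + 4)/9 = -1/9*4 = -4/9)
Z(P, v) = 8 (Z(P, v) = 12 - 1*4 = 12 - 4 = 8)
(6*U(0) + (-4 - 4)*Z(1, 6 + 2))*(-2155) = (6*(-4/9) + (-4 - 4)*8)*(-2155) = (-8/3 - 8*8)*(-2155) = (-8/3 - 64)*(-2155) = -200/3*(-2155) = 431000/3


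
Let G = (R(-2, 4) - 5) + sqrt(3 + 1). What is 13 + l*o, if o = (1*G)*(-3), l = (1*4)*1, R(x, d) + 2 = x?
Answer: 97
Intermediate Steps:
R(x, d) = -2 + x
G = -7 (G = ((-2 - 2) - 5) + sqrt(3 + 1) = (-4 - 5) + sqrt(4) = -9 + 2 = -7)
l = 4 (l = 4*1 = 4)
o = 21 (o = (1*(-7))*(-3) = -7*(-3) = 21)
13 + l*o = 13 + 4*21 = 13 + 84 = 97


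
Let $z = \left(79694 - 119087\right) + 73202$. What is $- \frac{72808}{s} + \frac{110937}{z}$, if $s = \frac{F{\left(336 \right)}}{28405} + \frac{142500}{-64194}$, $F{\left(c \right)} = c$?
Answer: $\frac{28775261183643847}{872563329299} \approx 32978.0$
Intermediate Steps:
$z = 33809$ ($z = -39393 + 73202 = 33809$)
$s = - \frac{51617222}{23377315}$ ($s = \frac{336}{28405} + \frac{142500}{-64194} = 336 \cdot \frac{1}{28405} + 142500 \left(- \frac{1}{64194}\right) = \frac{336}{28405} - \frac{23750}{10699} = - \frac{51617222}{23377315} \approx -2.208$)
$- \frac{72808}{s} + \frac{110937}{z} = - \frac{72808}{- \frac{51617222}{23377315}} + \frac{110937}{33809} = \left(-72808\right) \left(- \frac{23377315}{51617222}\right) + 110937 \cdot \frac{1}{33809} = \frac{851027775260}{25808611} + \frac{110937}{33809} = \frac{28775261183643847}{872563329299}$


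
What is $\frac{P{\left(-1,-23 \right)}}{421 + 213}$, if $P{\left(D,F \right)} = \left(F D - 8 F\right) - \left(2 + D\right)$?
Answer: $\frac{103}{317} \approx 0.32492$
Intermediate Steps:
$P{\left(D,F \right)} = -2 - D - 8 F + D F$ ($P{\left(D,F \right)} = \left(D F - 8 F\right) - \left(2 + D\right) = \left(- 8 F + D F\right) - \left(2 + D\right) = -2 - D - 8 F + D F$)
$\frac{P{\left(-1,-23 \right)}}{421 + 213} = \frac{-2 - -1 - -184 - -23}{421 + 213} = \frac{-2 + 1 + 184 + 23}{634} = 206 \cdot \frac{1}{634} = \frac{103}{317}$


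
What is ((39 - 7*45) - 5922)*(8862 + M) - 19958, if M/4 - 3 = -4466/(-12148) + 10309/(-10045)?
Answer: -1678009369652774/30506665 ≈ -5.5005e+7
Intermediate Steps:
M = 285707218/30506665 (M = 12 + 4*(-4466/(-12148) + 10309/(-10045)) = 12 + 4*(-4466*(-1/12148) + 10309*(-1/10045)) = 12 + 4*(2233/6074 - 10309/10045) = 12 + 4*(-40186381/61013330) = 12 - 80372762/30506665 = 285707218/30506665 ≈ 9.3654)
((39 - 7*45) - 5922)*(8862 + M) - 19958 = ((39 - 7*45) - 5922)*(8862 + 285707218/30506665) - 19958 = ((39 - 315) - 5922)*(270635772448/30506665) - 19958 = (-276 - 5922)*(270635772448/30506665) - 19958 = -6198*270635772448/30506665 - 19958 = -1677400517632704/30506665 - 19958 = -1678009369652774/30506665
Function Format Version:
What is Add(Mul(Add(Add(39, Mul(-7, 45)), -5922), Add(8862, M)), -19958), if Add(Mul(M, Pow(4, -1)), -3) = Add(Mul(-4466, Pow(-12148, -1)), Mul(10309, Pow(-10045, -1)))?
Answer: Rational(-1678009369652774, 30506665) ≈ -5.5005e+7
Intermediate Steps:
M = Rational(285707218, 30506665) (M = Add(12, Mul(4, Add(Mul(-4466, Pow(-12148, -1)), Mul(10309, Pow(-10045, -1))))) = Add(12, Mul(4, Add(Mul(-4466, Rational(-1, 12148)), Mul(10309, Rational(-1, 10045))))) = Add(12, Mul(4, Add(Rational(2233, 6074), Rational(-10309, 10045)))) = Add(12, Mul(4, Rational(-40186381, 61013330))) = Add(12, Rational(-80372762, 30506665)) = Rational(285707218, 30506665) ≈ 9.3654)
Add(Mul(Add(Add(39, Mul(-7, 45)), -5922), Add(8862, M)), -19958) = Add(Mul(Add(Add(39, Mul(-7, 45)), -5922), Add(8862, Rational(285707218, 30506665))), -19958) = Add(Mul(Add(Add(39, -315), -5922), Rational(270635772448, 30506665)), -19958) = Add(Mul(Add(-276, -5922), Rational(270635772448, 30506665)), -19958) = Add(Mul(-6198, Rational(270635772448, 30506665)), -19958) = Add(Rational(-1677400517632704, 30506665), -19958) = Rational(-1678009369652774, 30506665)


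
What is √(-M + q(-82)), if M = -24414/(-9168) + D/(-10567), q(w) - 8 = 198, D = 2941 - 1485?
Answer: √13261749640009994/8073188 ≈ 14.264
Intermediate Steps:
D = 1456
q(w) = 206 (q(w) = 8 + 198 = 206)
M = 40772355/16146376 (M = -24414/(-9168) + 1456/(-10567) = -24414*(-1/9168) + 1456*(-1/10567) = 4069/1528 - 1456/10567 = 40772355/16146376 ≈ 2.5252)
√(-M + q(-82)) = √(-1*40772355/16146376 + 206) = √(-40772355/16146376 + 206) = √(3285381101/16146376) = √13261749640009994/8073188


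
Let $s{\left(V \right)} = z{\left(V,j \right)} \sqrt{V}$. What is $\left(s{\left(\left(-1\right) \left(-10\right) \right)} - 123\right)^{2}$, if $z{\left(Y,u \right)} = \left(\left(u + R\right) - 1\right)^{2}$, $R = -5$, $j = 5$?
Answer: $\left(123 - \sqrt{10}\right)^{2} \approx 14361.0$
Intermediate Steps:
$z{\left(Y,u \right)} = \left(-6 + u\right)^{2}$ ($z{\left(Y,u \right)} = \left(\left(u - 5\right) - 1\right)^{2} = \left(\left(-5 + u\right) - 1\right)^{2} = \left(-6 + u\right)^{2}$)
$s{\left(V \right)} = \sqrt{V}$ ($s{\left(V \right)} = \left(-6 + 5\right)^{2} \sqrt{V} = \left(-1\right)^{2} \sqrt{V} = 1 \sqrt{V} = \sqrt{V}$)
$\left(s{\left(\left(-1\right) \left(-10\right) \right)} - 123\right)^{2} = \left(\sqrt{\left(-1\right) \left(-10\right)} - 123\right)^{2} = \left(\sqrt{10} - 123\right)^{2} = \left(-123 + \sqrt{10}\right)^{2}$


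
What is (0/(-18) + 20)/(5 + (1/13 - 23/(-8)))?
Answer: 2080/827 ≈ 2.5151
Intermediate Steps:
(0/(-18) + 20)/(5 + (1/13 - 23/(-8))) = (0*(-1/18) + 20)/(5 + (1*(1/13) - 23*(-⅛))) = (0 + 20)/(5 + (1/13 + 23/8)) = 20/(5 + 307/104) = 20/(827/104) = (104/827)*20 = 2080/827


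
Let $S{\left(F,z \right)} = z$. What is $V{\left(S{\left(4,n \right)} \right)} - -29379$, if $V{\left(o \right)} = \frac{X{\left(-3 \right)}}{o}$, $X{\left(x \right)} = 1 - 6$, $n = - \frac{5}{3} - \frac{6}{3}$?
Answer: $\frac{323184}{11} \approx 29380.0$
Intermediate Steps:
$n = - \frac{11}{3}$ ($n = \left(-5\right) \frac{1}{3} - 2 = - \frac{5}{3} - 2 = - \frac{11}{3} \approx -3.6667$)
$X{\left(x \right)} = -5$ ($X{\left(x \right)} = 1 - 6 = -5$)
$V{\left(o \right)} = - \frac{5}{o}$
$V{\left(S{\left(4,n \right)} \right)} - -29379 = - \frac{5}{- \frac{11}{3}} - -29379 = \left(-5\right) \left(- \frac{3}{11}\right) + 29379 = \frac{15}{11} + 29379 = \frac{323184}{11}$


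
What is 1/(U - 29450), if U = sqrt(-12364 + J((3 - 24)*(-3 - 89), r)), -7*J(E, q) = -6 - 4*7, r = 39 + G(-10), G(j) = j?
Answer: -103075/3035602007 - I*sqrt(605598)/6071204014 ≈ -3.3955e-5 - 1.2818e-7*I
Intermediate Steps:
r = 29 (r = 39 - 10 = 29)
J(E, q) = 34/7 (J(E, q) = -(-6 - 4*7)/7 = -(-6 - 28)/7 = -1/7*(-34) = 34/7)
U = I*sqrt(605598)/7 (U = sqrt(-12364 + 34/7) = sqrt(-86514/7) = I*sqrt(605598)/7 ≈ 111.17*I)
1/(U - 29450) = 1/(I*sqrt(605598)/7 - 29450) = 1/(-29450 + I*sqrt(605598)/7)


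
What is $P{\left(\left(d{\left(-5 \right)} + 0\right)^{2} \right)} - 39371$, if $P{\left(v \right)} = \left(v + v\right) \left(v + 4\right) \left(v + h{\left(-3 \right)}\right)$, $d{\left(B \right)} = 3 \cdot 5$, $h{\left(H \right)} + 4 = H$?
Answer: $22425529$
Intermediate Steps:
$h{\left(H \right)} = -4 + H$
$d{\left(B \right)} = 15$
$P{\left(v \right)} = 2 v \left(-7 + v\right) \left(4 + v\right)$ ($P{\left(v \right)} = \left(v + v\right) \left(v + 4\right) \left(v - 7\right) = 2 v \left(4 + v\right) \left(v - 7\right) = 2 v \left(4 + v\right) \left(-7 + v\right) = 2 v \left(-7 + v\right) \left(4 + v\right)$)
$P{\left(\left(d{\left(-5 \right)} + 0\right)^{2} \right)} - 39371 = 2 \left(15 + 0\right)^{2} \left(-28 + \left(\left(15 + 0\right)^{2}\right)^{2} - 3 \left(15 + 0\right)^{2}\right) - 39371 = 2 \cdot 15^{2} \left(-28 + \left(15^{2}\right)^{2} - 3 \cdot 15^{2}\right) - 39371 = 2 \cdot 225 \left(-28 + 225^{2} - 675\right) - 39371 = 2 \cdot 225 \left(-28 + 50625 - 675\right) - 39371 = 2 \cdot 225 \cdot 49922 - 39371 = 22464900 - 39371 = 22425529$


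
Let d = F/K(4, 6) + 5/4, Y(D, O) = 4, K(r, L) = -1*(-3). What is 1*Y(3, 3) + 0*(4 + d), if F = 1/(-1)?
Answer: 4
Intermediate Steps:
K(r, L) = 3
F = -1
d = 11/12 (d = -1/3 + 5/4 = -1*⅓ + 5*(¼) = -⅓ + 5/4 = 11/12 ≈ 0.91667)
1*Y(3, 3) + 0*(4 + d) = 1*4 + 0*(4 + 11/12) = 4 + 0*(59/12) = 4 + 0 = 4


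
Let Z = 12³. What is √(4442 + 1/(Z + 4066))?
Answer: 3*√16568875834/5794 ≈ 66.648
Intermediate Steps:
Z = 1728
√(4442 + 1/(Z + 4066)) = √(4442 + 1/(1728 + 4066)) = √(4442 + 1/5794) = √(25736949/5794) = 3*√16568875834/5794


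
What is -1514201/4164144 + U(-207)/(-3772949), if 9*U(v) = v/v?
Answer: -17139010834295/47133308821968 ≈ -0.36363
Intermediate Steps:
U(v) = 1/9 (U(v) = (v/v)/9 = (1/9)*1 = 1/9)
-1514201/4164144 + U(-207)/(-3772949) = -1514201/4164144 + (1/9)/(-3772949) = -1514201*1/4164144 + (1/9)*(-1/3772949) = -1514201/4164144 - 1/33956541 = -17139010834295/47133308821968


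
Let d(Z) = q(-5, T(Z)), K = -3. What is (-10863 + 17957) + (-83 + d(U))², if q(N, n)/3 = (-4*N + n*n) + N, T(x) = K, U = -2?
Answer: 7215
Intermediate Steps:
T(x) = -3
q(N, n) = -9*N + 3*n² (q(N, n) = 3*((-4*N + n*n) + N) = 3*((-4*N + n²) + N) = 3*((n² - 4*N) + N) = 3*(n² - 3*N) = -9*N + 3*n²)
d(Z) = 72 (d(Z) = -9*(-5) + 3*(-3)² = 45 + 3*9 = 45 + 27 = 72)
(-10863 + 17957) + (-83 + d(U))² = (-10863 + 17957) + (-83 + 72)² = 7094 + (-11)² = 7094 + 121 = 7215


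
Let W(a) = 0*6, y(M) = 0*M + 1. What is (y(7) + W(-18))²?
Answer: 1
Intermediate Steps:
y(M) = 1 (y(M) = 0 + 1 = 1)
W(a) = 0
(y(7) + W(-18))² = (1 + 0)² = 1² = 1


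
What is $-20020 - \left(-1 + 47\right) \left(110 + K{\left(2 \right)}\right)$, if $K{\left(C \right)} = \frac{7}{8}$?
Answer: $- \frac{100481}{4} \approx -25120.0$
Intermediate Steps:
$K{\left(C \right)} = \frac{7}{8}$ ($K{\left(C \right)} = 7 \cdot \frac{1}{8} = \frac{7}{8}$)
$-20020 - \left(-1 + 47\right) \left(110 + K{\left(2 \right)}\right) = -20020 - \left(-1 + 47\right) \left(110 + \frac{7}{8}\right) = -20020 - 46 \cdot \frac{887}{8} = -20020 - \frac{20401}{4} = - \frac{100481}{4}$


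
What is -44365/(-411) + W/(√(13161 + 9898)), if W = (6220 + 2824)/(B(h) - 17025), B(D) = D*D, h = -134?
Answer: 44365/411 + 68*√23059/161413 ≈ 108.01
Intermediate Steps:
B(D) = D²
W = 68/7 (W = (6220 + 2824)/((-134)² - 17025) = 9044/(17956 - 17025) = 9044/931 = 9044*(1/931) = 68/7 ≈ 9.7143)
-44365/(-411) + W/(√(13161 + 9898)) = -44365/(-411) + 68/(7*(√(13161 + 9898))) = -44365*(-1/411) + 68/(7*(√23059)) = 44365/411 + 68*(√23059/23059)/7 = 44365/411 + 68*√23059/161413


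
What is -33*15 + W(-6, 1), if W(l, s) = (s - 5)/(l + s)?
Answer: -2471/5 ≈ -494.20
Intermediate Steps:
W(l, s) = (-5 + s)/(l + s)
-33*15 + W(-6, 1) = -33*15 + (-5 + 1)/(-6 + 1) = -495 - 4/(-5) = -495 - ⅕*(-4) = -495 + ⅘ = -2471/5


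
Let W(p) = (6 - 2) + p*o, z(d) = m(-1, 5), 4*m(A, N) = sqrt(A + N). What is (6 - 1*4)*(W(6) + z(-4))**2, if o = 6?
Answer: 6561/2 ≈ 3280.5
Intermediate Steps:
m(A, N) = sqrt(A + N)/4
z(d) = 1/2 (z(d) = sqrt(-1 + 5)/4 = sqrt(4)/4 = (1/4)*2 = 1/2)
W(p) = 4 + 6*p (W(p) = (6 - 2) + p*6 = 4 + 6*p)
(6 - 1*4)*(W(6) + z(-4))**2 = (6 - 1*4)*((4 + 6*6) + 1/2)**2 = (6 - 4)*((4 + 36) + 1/2)**2 = 2*(40 + 1/2)**2 = 2*(81/2)**2 = 2*(6561/4) = 6561/2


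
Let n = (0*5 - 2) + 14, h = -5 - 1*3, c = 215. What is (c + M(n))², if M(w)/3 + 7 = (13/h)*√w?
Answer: 606739/16 - 3783*√3 ≈ 31369.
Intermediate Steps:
h = -8 (h = -5 - 3 = -8)
n = 12 (n = (0 - 2) + 14 = -2 + 14 = 12)
M(w) = -21 - 39*√w/8 (M(w) = -21 + 3*((13/(-8))*√w) = -21 + 3*((13*(-⅛))*√w) = -21 + 3*(-13*√w/8) = -21 - 39*√w/8)
(c + M(n))² = (215 + (-21 - 39*√3/4))² = (194 - 39*√3/4)²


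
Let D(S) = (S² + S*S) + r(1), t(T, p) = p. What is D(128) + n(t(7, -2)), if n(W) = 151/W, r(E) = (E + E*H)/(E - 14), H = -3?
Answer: 850009/26 ≈ 32693.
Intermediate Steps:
r(E) = -2*E/(-14 + E) (r(E) = (E + E*(-3))/(E - 14) = (E - 3*E)/(-14 + E) = (-2*E)/(-14 + E) = -2*E/(-14 + E))
D(S) = 2/13 + 2*S² (D(S) = (S² + S*S) - 2*1/(-14 + 1) = (S² + S²) - 2*1/(-13) = 2*S² - 2*1*(-1/13) = 2*S² + 2/13 = 2/13 + 2*S²)
D(128) + n(t(7, -2)) = (2/13 + 2*128²) + 151/(-2) = (2/13 + 2*16384) + 151*(-½) = (2/13 + 32768) - 151/2 = 425986/13 - 151/2 = 850009/26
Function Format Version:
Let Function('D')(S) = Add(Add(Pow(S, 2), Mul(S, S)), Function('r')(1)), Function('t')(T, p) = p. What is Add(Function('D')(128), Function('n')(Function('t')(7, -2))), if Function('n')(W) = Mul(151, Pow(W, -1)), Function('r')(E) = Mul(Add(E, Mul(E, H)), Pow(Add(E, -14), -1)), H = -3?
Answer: Rational(850009, 26) ≈ 32693.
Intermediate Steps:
Function('r')(E) = Mul(-2, E, Pow(Add(-14, E), -1)) (Function('r')(E) = Mul(Add(E, Mul(E, -3)), Pow(Add(E, -14), -1)) = Mul(Add(E, Mul(-3, E)), Pow(Add(-14, E), -1)) = Mul(Mul(-2, E), Pow(Add(-14, E), -1)) = Mul(-2, E, Pow(Add(-14, E), -1)))
Function('D')(S) = Add(Rational(2, 13), Mul(2, Pow(S, 2))) (Function('D')(S) = Add(Add(Pow(S, 2), Mul(S, S)), Mul(-2, 1, Pow(Add(-14, 1), -1))) = Add(Add(Pow(S, 2), Pow(S, 2)), Mul(-2, 1, Pow(-13, -1))) = Add(Mul(2, Pow(S, 2)), Mul(-2, 1, Rational(-1, 13))) = Add(Mul(2, Pow(S, 2)), Rational(2, 13)) = Add(Rational(2, 13), Mul(2, Pow(S, 2))))
Add(Function('D')(128), Function('n')(Function('t')(7, -2))) = Add(Add(Rational(2, 13), Mul(2, Pow(128, 2))), Mul(151, Pow(-2, -1))) = Add(Add(Rational(2, 13), Mul(2, 16384)), Mul(151, Rational(-1, 2))) = Add(Add(Rational(2, 13), 32768), Rational(-151, 2)) = Add(Rational(425986, 13), Rational(-151, 2)) = Rational(850009, 26)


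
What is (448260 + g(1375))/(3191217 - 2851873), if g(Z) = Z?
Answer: 449635/339344 ≈ 1.3250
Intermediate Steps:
(448260 + g(1375))/(3191217 - 2851873) = (448260 + 1375)/(3191217 - 2851873) = 449635/339344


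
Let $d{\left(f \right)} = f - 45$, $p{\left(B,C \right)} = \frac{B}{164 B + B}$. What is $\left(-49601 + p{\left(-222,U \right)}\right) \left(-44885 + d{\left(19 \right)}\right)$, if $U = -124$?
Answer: $\frac{367558989404}{165} \approx 2.2276 \cdot 10^{9}$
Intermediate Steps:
$p{\left(B,C \right)} = \frac{1}{165}$ ($p{\left(B,C \right)} = \frac{B}{165 B} = B \frac{1}{165 B} = \frac{1}{165}$)
$d{\left(f \right)} = -45 + f$
$\left(-49601 + p{\left(-222,U \right)}\right) \left(-44885 + d{\left(19 \right)}\right) = \left(-49601 + \frac{1}{165}\right) \left(-44885 + \left(-45 + 19\right)\right) = - \frac{8184164 \left(-44885 - 26\right)}{165} = \left(- \frac{8184164}{165}\right) \left(-44911\right) = \frac{367558989404}{165}$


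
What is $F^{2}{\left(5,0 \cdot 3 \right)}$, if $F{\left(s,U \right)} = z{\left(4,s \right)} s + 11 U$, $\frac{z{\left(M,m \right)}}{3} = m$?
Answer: $5625$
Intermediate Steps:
$z{\left(M,m \right)} = 3 m$
$F{\left(s,U \right)} = 3 s^{2} + 11 U$ ($F{\left(s,U \right)} = 3 s s + 11 U = 3 s^{2} + 11 U$)
$F^{2}{\left(5,0 \cdot 3 \right)} = \left(3 \cdot 5^{2} + 11 \cdot 0 \cdot 3\right)^{2} = \left(3 \cdot 25 + 11 \cdot 0\right)^{2} = \left(75 + 0\right)^{2} = 75^{2} = 5625$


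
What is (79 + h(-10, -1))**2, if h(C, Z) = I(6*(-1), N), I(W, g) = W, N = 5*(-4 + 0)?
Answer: 5329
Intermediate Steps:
N = -20 (N = 5*(-4) = -20)
h(C, Z) = -6 (h(C, Z) = 6*(-1) = -6)
(79 + h(-10, -1))**2 = (79 - 6)**2 = 73**2 = 5329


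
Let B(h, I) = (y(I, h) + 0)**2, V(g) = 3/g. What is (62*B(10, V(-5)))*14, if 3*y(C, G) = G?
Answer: 86800/9 ≈ 9644.4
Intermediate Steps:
y(C, G) = G/3
B(h, I) = h**2/9 (B(h, I) = (h/3 + 0)**2 = (h/3)**2 = h**2/9)
(62*B(10, V(-5)))*14 = (62*((1/9)*10**2))*14 = (62*((1/9)*100))*14 = (62*(100/9))*14 = (6200/9)*14 = 86800/9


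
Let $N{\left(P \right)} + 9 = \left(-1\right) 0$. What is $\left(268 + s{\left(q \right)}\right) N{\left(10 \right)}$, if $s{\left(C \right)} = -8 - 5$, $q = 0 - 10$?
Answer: $-2295$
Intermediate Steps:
$q = -10$ ($q = 0 - 10 = -10$)
$N{\left(P \right)} = -9$ ($N{\left(P \right)} = -9 - 0 = -9 + 0 = -9$)
$s{\left(C \right)} = -13$
$\left(268 + s{\left(q \right)}\right) N{\left(10 \right)} = \left(268 - 13\right) \left(-9\right) = 255 \left(-9\right) = -2295$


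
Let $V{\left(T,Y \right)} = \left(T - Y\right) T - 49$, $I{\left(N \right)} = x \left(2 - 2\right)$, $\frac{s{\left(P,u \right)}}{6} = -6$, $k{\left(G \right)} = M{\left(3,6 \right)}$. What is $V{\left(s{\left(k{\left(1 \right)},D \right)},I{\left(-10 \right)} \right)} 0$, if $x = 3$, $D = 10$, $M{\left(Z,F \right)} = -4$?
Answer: $0$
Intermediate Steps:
$k{\left(G \right)} = -4$
$s{\left(P,u \right)} = -36$ ($s{\left(P,u \right)} = 6 \left(-6\right) = -36$)
$I{\left(N \right)} = 0$ ($I{\left(N \right)} = 3 \left(2 - 2\right) = 3 \cdot 0 = 0$)
$V{\left(T,Y \right)} = -49 + T \left(T - Y\right)$ ($V{\left(T,Y \right)} = T \left(T - Y\right) - 49 = -49 + T \left(T - Y\right)$)
$V{\left(s{\left(k{\left(1 \right)},D \right)},I{\left(-10 \right)} \right)} 0 = \left(-49 + \left(-36\right)^{2} - \left(-36\right) 0\right) 0 = \left(-49 + 1296 + 0\right) 0 = 1247 \cdot 0 = 0$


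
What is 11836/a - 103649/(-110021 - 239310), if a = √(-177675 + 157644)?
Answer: 103649/349331 - 1076*I*√20031/1821 ≈ 0.29671 - 83.628*I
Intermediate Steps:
a = I*√20031 (a = √(-20031) = I*√20031 ≈ 141.53*I)
11836/a - 103649/(-110021 - 239310) = 11836/((I*√20031)) - 103649/(-110021 - 239310) = 11836*(-I*√20031/20031) - 103649/(-349331) = -1076*I*√20031/1821 - 103649*(-1/349331) = -1076*I*√20031/1821 + 103649/349331 = 103649/349331 - 1076*I*√20031/1821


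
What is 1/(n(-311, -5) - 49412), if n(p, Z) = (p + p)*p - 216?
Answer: 1/143814 ≈ 6.9534e-6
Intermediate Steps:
n(p, Z) = -216 + 2*p**2 (n(p, Z) = (2*p)*p - 216 = 2*p**2 - 216 = -216 + 2*p**2)
1/(n(-311, -5) - 49412) = 1/((-216 + 2*(-311)**2) - 49412) = 1/((-216 + 2*96721) - 49412) = 1/((-216 + 193442) - 49412) = 1/(193226 - 49412) = 1/143814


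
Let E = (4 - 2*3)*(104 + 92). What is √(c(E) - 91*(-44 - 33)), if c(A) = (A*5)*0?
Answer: 7*√143 ≈ 83.708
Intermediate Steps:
E = -392 (E = (4 - 6)*196 = -2*196 = -392)
c(A) = 0 (c(A) = (5*A)*0 = 0)
√(c(E) - 91*(-44 - 33)) = √(0 - 91*(-44 - 33)) = √(0 - 91*(-77)) = √(0 + 7007) = √7007 = 7*√143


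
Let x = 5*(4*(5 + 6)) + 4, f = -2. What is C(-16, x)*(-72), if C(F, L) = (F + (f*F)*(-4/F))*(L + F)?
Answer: 119808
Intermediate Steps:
x = 224 (x = 5*(4*11) + 4 = 5*44 + 4 = 220 + 4 = 224)
C(F, L) = (8 + F)*(F + L) (C(F, L) = (F + (-2*F)*(-4/F))*(L + F) = (F + 8)*(F + L) = (8 + F)*(F + L))
C(-16, x)*(-72) = ((-16)**2 + 8*(-16) + 8*224 - 16*224)*(-72) = (256 - 128 + 1792 - 3584)*(-72) = -1664*(-72) = 119808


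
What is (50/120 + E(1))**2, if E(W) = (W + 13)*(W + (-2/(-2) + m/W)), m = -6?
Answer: 444889/144 ≈ 3089.5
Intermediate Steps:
E(W) = (13 + W)*(1 + W - 6/W) (E(W) = (W + 13)*(W + (-2/(-2) - 6/W)) = (13 + W)*(W + (-2*(-1/2) - 6/W)) = (13 + W)*(W + (1 - 6/W)) = (13 + W)*(1 + W - 6/W))
(50/120 + E(1))**2 = (50/120 + (7 + 1**2 - 78/1 + 14*1))**2 = (50*(1/120) + (7 + 1 - 78*1 + 14))**2 = (5/12 + (7 + 1 - 78 + 14))**2 = (5/12 - 56)**2 = (-667/12)**2 = 444889/144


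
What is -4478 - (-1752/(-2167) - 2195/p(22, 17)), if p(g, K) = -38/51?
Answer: -611396779/82346 ≈ -7424.7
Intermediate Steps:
p(g, K) = -38/51 (p(g, K) = -38*1/51 = -38/51)
-4478 - (-1752/(-2167) - 2195/p(22, 17)) = -4478 - (-1752/(-2167) - 2195/(-38/51)) = -4478 - (-1752*(-1/2167) - 2195*(-51/38)) = -4478 - (1752/2167 + 111945/38) = -4478 - 1*242651391/82346 = -4478 - 242651391/82346 = -611396779/82346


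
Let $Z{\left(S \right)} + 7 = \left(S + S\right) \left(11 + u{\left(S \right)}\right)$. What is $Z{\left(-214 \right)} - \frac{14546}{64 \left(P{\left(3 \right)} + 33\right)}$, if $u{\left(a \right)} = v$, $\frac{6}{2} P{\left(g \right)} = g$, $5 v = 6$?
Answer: $- \frac{28479949}{5440} \approx -5235.3$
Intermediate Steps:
$v = \frac{6}{5}$ ($v = \frac{1}{5} \cdot 6 = \frac{6}{5} \approx 1.2$)
$P{\left(g \right)} = \frac{g}{3}$
$u{\left(a \right)} = \frac{6}{5}$
$Z{\left(S \right)} = -7 + \frac{122 S}{5}$ ($Z{\left(S \right)} = -7 + \left(S + S\right) \left(11 + \frac{6}{5}\right) = -7 + 2 S \frac{61}{5} = -7 + \frac{122 S}{5}$)
$Z{\left(-214 \right)} - \frac{14546}{64 \left(P{\left(3 \right)} + 33\right)} = \left(-7 + \frac{122}{5} \left(-214\right)\right) - \frac{14546}{64 \left(\frac{1}{3} \cdot 3 + 33\right)} = \left(-7 - \frac{26108}{5}\right) - \frac{14546}{64 \left(1 + 33\right)} = - \frac{26143}{5} - \frac{14546}{64 \cdot 34} = - \frac{26143}{5} - \frac{14546}{2176} = - \frac{26143}{5} - \frac{7273}{1088} = - \frac{28479949}{5440}$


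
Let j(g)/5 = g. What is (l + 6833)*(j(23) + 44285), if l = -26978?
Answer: -894438000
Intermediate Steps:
j(g) = 5*g
(l + 6833)*(j(23) + 44285) = (-26978 + 6833)*(5*23 + 44285) = -20145*(115 + 44285) = -20145*44400 = -894438000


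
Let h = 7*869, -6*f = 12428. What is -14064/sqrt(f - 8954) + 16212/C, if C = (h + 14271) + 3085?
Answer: 5404/7813 + 7032*I*sqrt(24807)/8269 ≈ 0.69167 + 133.94*I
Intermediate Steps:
f = -6214/3 (f = -1/6*12428 = -6214/3 ≈ -2071.3)
h = 6083
C = 23439 (C = (6083 + 14271) + 3085 = 20354 + 3085 = 23439)
-14064/sqrt(f - 8954) + 16212/C = -14064/sqrt(-6214/3 - 8954) + 16212/23439 = -14064*(-I*sqrt(24807)/16538) + 16212*(1/23439) = -14064*(-I*sqrt(24807)/16538) + 5404/7813 = -(-7032)*I*sqrt(24807)/8269 + 5404/7813 = 7032*I*sqrt(24807)/8269 + 5404/7813 = 5404/7813 + 7032*I*sqrt(24807)/8269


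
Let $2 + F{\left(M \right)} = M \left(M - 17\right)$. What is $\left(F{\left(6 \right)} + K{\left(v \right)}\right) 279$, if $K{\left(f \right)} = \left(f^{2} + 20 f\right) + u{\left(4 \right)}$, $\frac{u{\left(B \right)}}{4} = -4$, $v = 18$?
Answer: $167400$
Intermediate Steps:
$u{\left(B \right)} = -16$ ($u{\left(B \right)} = 4 \left(-4\right) = -16$)
$F{\left(M \right)} = -2 + M \left(-17 + M\right)$ ($F{\left(M \right)} = -2 + M \left(M - 17\right) = -2 + M \left(-17 + M\right)$)
$K{\left(f \right)} = -16 + f^{2} + 20 f$ ($K{\left(f \right)} = \left(f^{2} + 20 f\right) - 16 = -16 + f^{2} + 20 f$)
$\left(F{\left(6 \right)} + K{\left(v \right)}\right) 279 = \left(\left(-2 + 6^{2} - 102\right) + \left(-16 + 18^{2} + 20 \cdot 18\right)\right) 279 = \left(\left(-2 + 36 - 102\right) + \left(-16 + 324 + 360\right)\right) 279 = \left(-68 + 668\right) 279 = 600 \cdot 279 = 167400$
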